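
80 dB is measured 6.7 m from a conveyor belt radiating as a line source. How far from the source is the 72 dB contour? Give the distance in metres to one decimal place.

Line-source spreading drops the level by 10·log₁₀(r₂/r₁); inverting, r₂/r₁ = 10^(ΔL/10).
r₂ = 6.7·10^((80−72)/10) = 6.7·10^(8.0/10) = 42.27 m.

42.3 m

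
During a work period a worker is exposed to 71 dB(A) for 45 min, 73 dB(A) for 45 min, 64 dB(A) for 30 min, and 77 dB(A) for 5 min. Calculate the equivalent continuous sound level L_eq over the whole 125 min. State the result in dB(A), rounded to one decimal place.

L_eq = 10·log₁₀[(1/T)·Σ tᵢ·10^(Lᵢ/10)] with T = 125 min.
Σ tᵢ·10^(Lᵢ/10) = 45·10^(71/10) + 45·10^(73/10) + 30·10^(64/10) + 5·10^(77/10) = 1.790e+09.
L_eq = 10·log₁₀(1.790e+09/125) = 71.56 dB(A).

71.6 dB(A)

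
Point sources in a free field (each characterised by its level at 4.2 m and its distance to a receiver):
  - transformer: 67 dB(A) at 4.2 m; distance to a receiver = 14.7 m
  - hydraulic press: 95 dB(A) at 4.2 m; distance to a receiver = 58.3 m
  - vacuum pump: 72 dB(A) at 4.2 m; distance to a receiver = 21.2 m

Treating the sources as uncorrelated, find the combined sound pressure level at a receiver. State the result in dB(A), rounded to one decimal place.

72.4 dB(A)

First find each source's level at the receiver (point-source: −20·log₁₀(r/r_ref)), then combine on an intensity basis.
transformer: 67 − 20·log₁₀(14.7/4.2) = 67 − 10.88 = 56.12 dB(A).
hydraulic press: 95 − 20·log₁₀(58.3/4.2) = 95 − 22.85 = 72.15 dB(A).
vacuum pump: 72 − 20·log₁₀(21.2/4.2) = 72 − 14.06 = 57.94 dB(A).
Σ 10^(L/10) = 1.744e+07 → L_total = 10·log₁₀(1.744e+07) = 72.42 dB(A).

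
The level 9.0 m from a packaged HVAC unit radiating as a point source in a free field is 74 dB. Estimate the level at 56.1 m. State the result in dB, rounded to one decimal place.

58.1 dB

For a point source, L₂ = L₁ − 20·log₁₀(r₂/r₁).
L₂ = 74 − 20·log₁₀(56.1/9.0) = 74 − 15.894 = 58.11 dB.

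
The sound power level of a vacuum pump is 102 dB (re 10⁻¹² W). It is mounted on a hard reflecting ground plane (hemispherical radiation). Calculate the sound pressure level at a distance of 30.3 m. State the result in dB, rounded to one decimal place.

64.4 dB

Free-field hemispherical radiation: L_p = L_w − 10·log₁₀(2π·r²), r = 30.3 m.
2π·r² = 5769 m², 10·log₁₀ of that is 37.611 dB.
L_p = 102 − 37.611 = 64.39 dB.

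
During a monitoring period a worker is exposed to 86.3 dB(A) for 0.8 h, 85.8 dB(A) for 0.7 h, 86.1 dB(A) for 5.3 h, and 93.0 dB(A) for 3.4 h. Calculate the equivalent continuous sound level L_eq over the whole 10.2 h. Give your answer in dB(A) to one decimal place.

The energy average is taken in the linear domain: L_eq = 10·log₁₀[(Σ tᵢ·10^(Lᵢ/10))/T], T = 10.2 h.
Σ tᵢ·10^(Lᵢ/10) = 0.8·10^(86.3/10) + 0.7·10^(85.8/10) + 5.3·10^(86.1/10) + 3.4·10^(93.0/10) = 9.550e+09.
L_eq = 10·log₁₀(9.550e+09/10.2) = 89.71 dB(A).

89.7 dB(A)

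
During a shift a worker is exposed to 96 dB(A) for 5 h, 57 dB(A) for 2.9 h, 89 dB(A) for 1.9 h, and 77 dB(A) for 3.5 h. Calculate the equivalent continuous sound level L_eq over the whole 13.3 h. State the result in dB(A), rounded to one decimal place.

92.1 dB(A)

The energy average is taken in the linear domain: L_eq = 10·log₁₀[(Σ tᵢ·10^(Lᵢ/10))/T], T = 13.3 h.
Σ tᵢ·10^(Lᵢ/10) = 5·10^(96/10) + 2.9·10^(57/10) + 1.9·10^(89/10) + 3.5·10^(77/10) = 2.159e+10.
L_eq = 10·log₁₀(2.159e+10/13.3) = 92.10 dB(A).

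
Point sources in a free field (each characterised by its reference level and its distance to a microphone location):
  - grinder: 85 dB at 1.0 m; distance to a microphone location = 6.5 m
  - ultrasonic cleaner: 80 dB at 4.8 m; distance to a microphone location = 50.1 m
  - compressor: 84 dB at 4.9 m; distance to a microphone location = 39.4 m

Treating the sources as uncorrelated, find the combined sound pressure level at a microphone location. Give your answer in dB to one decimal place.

70.9 dB

Apply inverse-square spreading to bring every level to the receiver, then sum 10^(L/10).
grinder: 85 − 20·log₁₀(6.5/1.0) = 85 − 16.26 = 68.74 dB.
ultrasonic cleaner: 80 − 20·log₁₀(50.1/4.8) = 80 − 20.37 = 59.63 dB.
compressor: 84 − 20·log₁₀(39.4/4.9) = 84 − 18.11 = 65.89 dB.
Σ 10^(L/10) = 1.229e+07 → L_total = 10·log₁₀(1.229e+07) = 70.89 dB.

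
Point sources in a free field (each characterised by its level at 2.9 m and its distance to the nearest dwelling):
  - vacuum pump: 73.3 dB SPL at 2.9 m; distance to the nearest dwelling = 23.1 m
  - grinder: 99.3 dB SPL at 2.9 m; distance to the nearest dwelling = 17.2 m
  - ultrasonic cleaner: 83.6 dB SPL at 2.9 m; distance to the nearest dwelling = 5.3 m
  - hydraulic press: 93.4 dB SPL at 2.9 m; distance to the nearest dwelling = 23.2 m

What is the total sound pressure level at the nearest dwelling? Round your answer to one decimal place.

85.4 dB SPL

Propagate each source to the receiver with L = L_ref − 20·log₁₀(r/r_ref), then add intensities.
vacuum pump: 73.3 − 20·log₁₀(23.1/2.9) = 73.3 − 18.02 = 55.28 dB SPL.
grinder: 99.3 − 20·log₁₀(17.2/2.9) = 99.3 − 15.46 = 83.84 dB SPL.
ultrasonic cleaner: 83.6 − 20·log₁₀(5.3/2.9) = 83.6 − 5.24 = 78.36 dB SPL.
hydraulic press: 93.4 − 20·log₁₀(23.2/2.9) = 93.4 − 18.06 = 75.34 dB SPL.
Σ 10^(L/10) = 3.451e+08 → L_total = 10·log₁₀(3.451e+08) = 85.38 dB SPL.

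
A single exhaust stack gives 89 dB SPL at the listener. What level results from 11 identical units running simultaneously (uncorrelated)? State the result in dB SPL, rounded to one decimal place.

N identical incoherent sources raise the level by 10·log₁₀ N.
L_total = 89 + 10·log₁₀(11) = 89 + 10.414 = 99.41 dB SPL.

99.4 dB SPL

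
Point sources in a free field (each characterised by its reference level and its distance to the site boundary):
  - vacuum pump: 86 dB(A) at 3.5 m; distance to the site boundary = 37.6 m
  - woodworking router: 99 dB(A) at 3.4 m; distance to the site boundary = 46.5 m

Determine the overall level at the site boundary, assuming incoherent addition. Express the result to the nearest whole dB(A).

Propagate each source to the receiver with L = L_ref − 20·log₁₀(r/r_ref), then add intensities.
vacuum pump: 86 − 20·log₁₀(37.6/3.5) = 86 − 20.62 = 65.38 dB(A).
woodworking router: 99 − 20·log₁₀(46.5/3.4) = 99 − 22.72 = 76.28 dB(A).
Σ 10^(L/10) = 4.592e+07 → L_total = 10·log₁₀(4.592e+07) = 76.62 dB(A).

77 dB(A)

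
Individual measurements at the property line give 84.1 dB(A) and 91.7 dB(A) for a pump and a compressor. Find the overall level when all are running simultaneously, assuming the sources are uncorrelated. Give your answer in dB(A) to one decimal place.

Incoherent sources combine by intensity addition: L_total = 10·log₁₀(Σ 10^(L_i/10)).
Σ 10^(L/10) = 10^(84.1/10) + 10^(91.7/10) = 1.736e+09.
L_total = 10·log₁₀(1.736e+09) = 92.40 dB(A).

92.4 dB(A)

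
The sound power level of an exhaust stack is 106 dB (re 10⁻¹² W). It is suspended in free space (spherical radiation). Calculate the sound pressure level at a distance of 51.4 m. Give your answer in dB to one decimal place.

L_p = L_w − 10·log₁₀(4π·r²) with r = 51.4 m.
4π·r² = 3.32e+04 m², 10·log₁₀ of that is 45.211 dB.
L_p = 106 − 45.211 = 60.79 dB.

60.8 dB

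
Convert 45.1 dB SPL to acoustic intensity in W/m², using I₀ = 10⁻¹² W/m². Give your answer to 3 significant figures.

3.24e-08 W/m²

I = I₀·10^(L/10) = 10⁻¹² × 10^(45.1/10) = 10^(-7.490).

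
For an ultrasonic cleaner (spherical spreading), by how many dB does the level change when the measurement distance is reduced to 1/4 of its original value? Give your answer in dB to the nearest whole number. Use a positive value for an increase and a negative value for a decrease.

With spherical spreading the level changes by −20·log₁₀(r₂/r₁).
ΔL = −20·log₁₀(0.25) = +12.04 dB.

+12 dB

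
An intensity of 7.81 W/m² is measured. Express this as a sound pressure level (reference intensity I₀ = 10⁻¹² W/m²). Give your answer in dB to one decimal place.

L = 10·log₁₀(I/I₀) = 10·log₁₀(7.81/10⁻¹²) = 10·log₁₀(7.81×10^12).
L = 10·(0.8927 + 12) = 128.93 dB.

128.9 dB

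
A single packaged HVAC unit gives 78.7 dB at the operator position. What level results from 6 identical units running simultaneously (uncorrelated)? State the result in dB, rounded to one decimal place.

With 6 equal, uncorrelated contributions the intensity is 6× that of one unit, giving a rise of 10·log₁₀ 6.
L_total = 78.7 + 10·log₁₀(6) = 78.7 + 7.782 = 86.48 dB.

86.5 dB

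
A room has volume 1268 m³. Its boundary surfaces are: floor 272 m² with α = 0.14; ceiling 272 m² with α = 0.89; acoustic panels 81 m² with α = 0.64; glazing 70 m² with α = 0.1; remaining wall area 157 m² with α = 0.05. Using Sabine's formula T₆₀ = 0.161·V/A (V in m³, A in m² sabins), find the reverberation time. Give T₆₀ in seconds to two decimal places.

A = Σ Sᵢαᵢ = 272·0.14 + 272·0.89 + 81·0.64 + 70·0.1 + 157·0.05 = 346.85 m².
T₆₀ = 0.161 × 1268 / 346.85 = 0.589 s.

0.59 s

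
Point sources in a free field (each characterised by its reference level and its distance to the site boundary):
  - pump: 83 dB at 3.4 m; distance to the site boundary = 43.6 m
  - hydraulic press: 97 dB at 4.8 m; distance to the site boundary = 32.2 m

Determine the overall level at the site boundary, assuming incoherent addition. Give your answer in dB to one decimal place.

80.5 dB

First find each source's level at the receiver (point-source: −20·log₁₀(r/r_ref)), then combine on an intensity basis.
pump: 83 − 20·log₁₀(43.6/3.4) = 83 − 22.16 = 60.84 dB.
hydraulic press: 97 − 20·log₁₀(32.2/4.8) = 97 − 16.53 = 80.47 dB.
Σ 10^(L/10) = 1.126e+08 → L_total = 10·log₁₀(1.126e+08) = 80.51 dB.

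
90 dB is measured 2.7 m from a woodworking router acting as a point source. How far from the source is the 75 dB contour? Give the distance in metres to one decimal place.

The 15.0 dB drop corresponds to a distance ratio of 10^(15.0/20) for a point source.
r₂ = 2.7·10^((90−75)/20) = 2.7·10^(15.0/20) = 15.18 m.

15.2 m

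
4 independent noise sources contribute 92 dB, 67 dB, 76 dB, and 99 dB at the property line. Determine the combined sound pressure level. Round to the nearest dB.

Incoherent sources combine by intensity addition: L_total = 10·log₁₀(Σ 10^(L_i/10)).
Σ 10^(L/10) = 10^(92/10) + 10^(67/10) + 10^(76/10) + 10^(99/10) = 9.573e+09.
L_total = 10·log₁₀(9.573e+09) = 99.81 dB.

100 dB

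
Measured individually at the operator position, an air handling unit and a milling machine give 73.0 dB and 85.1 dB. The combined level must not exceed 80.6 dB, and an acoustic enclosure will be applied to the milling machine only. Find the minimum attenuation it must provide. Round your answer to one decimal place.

Fixed contribution from the other source: Σ 10^(L/10) = 10^(73.0/10) = 1.995e+07 (73.00 dB).
To meet 80.6 dB overall, the treated milling machine may contribute at most 10^(80.6/10) − 1.995e+07 = 9.486e+07, i.e. 79.77 dB.
Required insertion loss = 85.1 − 79.77 = 5.33 dB.

5.3 dB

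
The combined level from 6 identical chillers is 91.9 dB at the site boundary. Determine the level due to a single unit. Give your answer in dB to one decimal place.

84.1 dB

Dividing the total intensity by 6 lowers the level by 10·log₁₀ 6 = 7.782 dB: L₁ = 91.9 − 7.782.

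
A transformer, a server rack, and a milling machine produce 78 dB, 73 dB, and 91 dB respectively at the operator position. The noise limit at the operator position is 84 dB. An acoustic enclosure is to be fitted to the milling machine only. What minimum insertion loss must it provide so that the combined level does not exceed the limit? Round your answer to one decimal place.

8.7 dB

Fixed contribution from the other sources: Σ 10^(L/10) = 10^(78/10) + 10^(73/10) = 8.305e+07 (79.19 dB).
To meet 84 dB overall, the treated milling machine may contribute at most 10^(84/10) − 8.305e+07 = 1.681e+08, i.e. 82.26 dB.
So the milling machine must be reduced from 91 to 82.26 dB: IL = 8.74 dB.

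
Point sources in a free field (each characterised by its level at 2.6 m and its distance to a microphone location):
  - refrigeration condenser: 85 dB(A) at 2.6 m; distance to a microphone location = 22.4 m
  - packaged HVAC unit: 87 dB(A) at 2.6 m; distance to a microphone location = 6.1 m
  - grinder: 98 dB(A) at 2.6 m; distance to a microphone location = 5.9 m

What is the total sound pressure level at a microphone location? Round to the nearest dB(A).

91 dB(A)

Apply inverse-square spreading to bring every level to the receiver, then sum 10^(L/10).
refrigeration condenser: 85 − 20·log₁₀(22.4/2.6) = 85 − 18.71 = 66.29 dB(A).
packaged HVAC unit: 87 − 20·log₁₀(6.1/2.6) = 87 − 7.41 = 79.59 dB(A).
grinder: 98 − 20·log₁₀(5.9/2.6) = 98 − 7.12 = 90.88 dB(A).
Σ 10^(L/10) = 1.321e+09 → L_total = 10·log₁₀(1.321e+09) = 91.21 dB(A).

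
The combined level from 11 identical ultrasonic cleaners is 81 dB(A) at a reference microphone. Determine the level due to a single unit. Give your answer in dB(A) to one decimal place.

For N identical incoherent sources L_total = L₁ + 10·log₁₀ N, so L₁ = 81 − 10·log₁₀(11) = 81 − 10.414.

70.6 dB(A)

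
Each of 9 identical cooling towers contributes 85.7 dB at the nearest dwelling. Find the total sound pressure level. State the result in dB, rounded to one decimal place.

95.2 dB

L_total = L₁ + 10·log₁₀ N for N identical incoherent sources.
L_total = 85.7 + 10·log₁₀(9) = 85.7 + 9.542 = 95.24 dB.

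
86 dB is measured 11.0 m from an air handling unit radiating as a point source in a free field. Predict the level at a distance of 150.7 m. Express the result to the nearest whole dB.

Spherical spreading from a point source gives a 20·log₁₀(r₂/r₁) drop.
L₂ = 86 − 20·log₁₀(150.7/11.0) = 86 − 22.734 = 63.27 dB.

63 dB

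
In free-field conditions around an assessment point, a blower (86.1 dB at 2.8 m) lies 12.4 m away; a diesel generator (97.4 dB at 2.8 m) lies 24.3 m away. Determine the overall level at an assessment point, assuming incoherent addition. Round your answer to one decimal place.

79.7 dB

Propagate each source to the receiver with L = L_ref − 20·log₁₀(r/r_ref), then add intensities.
blower: 86.1 − 20·log₁₀(12.4/2.8) = 86.1 − 12.93 = 73.17 dB.
diesel generator: 97.4 − 20·log₁₀(24.3/2.8) = 97.4 − 18.77 = 78.63 dB.
Σ 10^(L/10) = 9.373e+07 → L_total = 10·log₁₀(9.373e+07) = 79.72 dB.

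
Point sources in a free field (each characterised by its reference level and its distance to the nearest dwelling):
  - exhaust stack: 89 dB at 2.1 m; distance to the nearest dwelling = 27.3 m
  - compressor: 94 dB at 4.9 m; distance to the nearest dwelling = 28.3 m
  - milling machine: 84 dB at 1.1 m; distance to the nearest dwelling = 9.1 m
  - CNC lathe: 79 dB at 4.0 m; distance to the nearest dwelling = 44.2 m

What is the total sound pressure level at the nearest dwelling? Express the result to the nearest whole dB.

79 dB

Propagate each source to the receiver with L = L_ref − 20·log₁₀(r/r_ref), then add intensities.
exhaust stack: 89 − 20·log₁₀(27.3/2.1) = 89 − 22.28 = 66.72 dB.
compressor: 94 − 20·log₁₀(28.3/4.9) = 94 − 15.23 = 78.77 dB.
milling machine: 84 − 20·log₁₀(9.1/1.1) = 84 − 18.35 = 65.65 dB.
CNC lathe: 79 − 20·log₁₀(44.2/4.0) = 79 − 20.87 = 58.13 dB.
Σ 10^(L/10) = 8.433e+07 → L_total = 10·log₁₀(8.433e+07) = 79.26 dB.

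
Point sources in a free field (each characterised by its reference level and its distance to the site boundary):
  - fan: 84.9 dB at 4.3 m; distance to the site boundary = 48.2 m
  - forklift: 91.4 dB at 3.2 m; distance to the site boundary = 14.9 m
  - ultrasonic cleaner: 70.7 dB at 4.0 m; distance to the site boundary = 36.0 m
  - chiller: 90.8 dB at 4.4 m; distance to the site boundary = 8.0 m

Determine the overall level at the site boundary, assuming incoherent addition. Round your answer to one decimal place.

86.3 dB

Propagate each source to the receiver with L = L_ref − 20·log₁₀(r/r_ref), then add intensities.
fan: 84.9 − 20·log₁₀(48.2/4.3) = 84.9 − 20.99 = 63.91 dB.
forklift: 91.4 − 20·log₁₀(14.9/3.2) = 91.4 − 13.36 = 78.04 dB.
ultrasonic cleaner: 70.7 − 20·log₁₀(36.0/4.0) = 70.7 − 19.08 = 51.62 dB.
chiller: 90.8 − 20·log₁₀(8.0/4.4) = 90.8 − 5.19 = 85.61 dB.
Σ 10^(L/10) = 4.300e+08 → L_total = 10·log₁₀(4.300e+08) = 86.33 dB.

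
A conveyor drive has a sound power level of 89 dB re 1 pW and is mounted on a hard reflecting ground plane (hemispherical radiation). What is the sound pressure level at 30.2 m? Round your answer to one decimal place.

L_p = L_w − 10·log₁₀(2π·r²) with r = 30.2 m.
2π·r² = 5731 m², 10·log₁₀ of that is 37.582 dB.
L_p = 89 − 37.582 = 51.42 dB.

51.4 dB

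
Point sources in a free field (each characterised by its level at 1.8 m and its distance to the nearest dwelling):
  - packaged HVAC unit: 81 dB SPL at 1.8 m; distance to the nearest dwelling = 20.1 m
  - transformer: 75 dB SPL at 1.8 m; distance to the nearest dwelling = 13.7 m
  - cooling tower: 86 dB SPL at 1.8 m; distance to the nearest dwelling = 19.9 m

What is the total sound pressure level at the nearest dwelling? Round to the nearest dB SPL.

Propagate each source to the receiver with L = L_ref − 20·log₁₀(r/r_ref), then add intensities.
packaged HVAC unit: 81 − 20·log₁₀(20.1/1.8) = 81 − 20.96 = 60.04 dB SPL.
transformer: 75 − 20·log₁₀(13.7/1.8) = 75 − 17.63 = 57.37 dB SPL.
cooling tower: 86 − 20·log₁₀(19.9/1.8) = 86 − 20.87 = 65.13 dB SPL.
Σ 10^(L/10) = 4.813e+06 → L_total = 10·log₁₀(4.813e+06) = 66.82 dB SPL.

67 dB SPL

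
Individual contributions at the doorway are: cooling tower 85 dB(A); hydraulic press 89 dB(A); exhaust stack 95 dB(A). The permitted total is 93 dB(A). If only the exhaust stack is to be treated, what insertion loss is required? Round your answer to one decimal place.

5.5 dB

Fixed contribution from the other sources: Σ 10^(L/10) = 10^(85/10) + 10^(89/10) = 1.111e+09 (90.46 dB(A)).
The limit corresponds to 10^(93/10) = 1.995e+09; subtracting the fixed part leaves 8.847e+08 for the exhaust stack, i.e. 89.47 dB(A).
Required insertion loss = 95 − 89.47 = 5.53 dB.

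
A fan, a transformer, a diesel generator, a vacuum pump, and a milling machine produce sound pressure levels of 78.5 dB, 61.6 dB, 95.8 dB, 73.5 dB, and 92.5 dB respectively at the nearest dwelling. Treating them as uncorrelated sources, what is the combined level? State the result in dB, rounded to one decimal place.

For uncorrelated sources the intensities add, so convert each level to linear form, sum, and take 10·log₁₀ of the total.
Σ 10^(L/10) = 10^(78.5/10) + 10^(61.6/10) + 10^(95.8/10) + 10^(73.5/10) + 10^(92.5/10) = 5.675e+09.
L_total = 10·log₁₀(5.675e+09) = 97.54 dB.

97.5 dB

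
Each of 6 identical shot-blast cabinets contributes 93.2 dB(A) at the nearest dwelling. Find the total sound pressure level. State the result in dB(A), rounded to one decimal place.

101.0 dB(A)

N identical incoherent sources raise the level by 10·log₁₀ N.
L_total = 93.2 + 10·log₁₀(6) = 93.2 + 7.782 = 100.98 dB(A).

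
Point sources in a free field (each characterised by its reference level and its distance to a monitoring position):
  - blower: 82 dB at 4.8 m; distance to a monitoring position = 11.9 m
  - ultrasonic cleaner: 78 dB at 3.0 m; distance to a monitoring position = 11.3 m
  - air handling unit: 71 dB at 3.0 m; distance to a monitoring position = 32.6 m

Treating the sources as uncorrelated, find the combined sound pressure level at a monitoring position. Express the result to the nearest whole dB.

75 dB

Apply inverse-square spreading to bring every level to the receiver, then sum 10^(L/10).
blower: 82 − 20·log₁₀(11.9/4.8) = 82 − 7.89 = 74.11 dB.
ultrasonic cleaner: 78 − 20·log₁₀(11.3/3.0) = 78 − 11.52 = 66.48 dB.
air handling unit: 71 − 20·log₁₀(32.6/3.0) = 71 − 20.72 = 50.28 dB.
Σ 10^(L/10) = 3.034e+07 → L_total = 10·log₁₀(3.034e+07) = 74.82 dB.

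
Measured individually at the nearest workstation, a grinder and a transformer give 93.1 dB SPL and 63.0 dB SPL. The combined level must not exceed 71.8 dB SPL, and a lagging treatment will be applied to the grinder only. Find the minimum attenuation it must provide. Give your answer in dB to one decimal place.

The untreated sources together contribute 10^(63.0/10) = 1.995e+06, i.e. 63.00 dB SPL.
The limit corresponds to 10^(71.8/10) = 1.514e+07; subtracting the fixed part leaves 1.314e+07 for the grinder, i.e. 71.19 dB SPL.
Required insertion loss = 93.1 − 71.19 = 21.91 dB.

21.9 dB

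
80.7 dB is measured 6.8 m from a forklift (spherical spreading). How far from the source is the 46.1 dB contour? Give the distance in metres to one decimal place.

For a point source L₁ − L₂ = 20·log₁₀(r₂/r₁), so r₂ = r₁·10^((L₁−L₂)/20).
r₂ = 6.8·10^((80.7−46.1)/20) = 6.8·10^(34.6/20) = 365.18 m.

365.2 m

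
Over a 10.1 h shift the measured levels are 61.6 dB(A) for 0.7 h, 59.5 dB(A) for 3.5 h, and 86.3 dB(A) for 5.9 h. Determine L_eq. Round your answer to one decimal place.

Weight each interval's intensity by its duration and average over T = 10.1 h:
Σ tᵢ·10^(Lᵢ/10) = 0.7·10^(61.6/10) + 3.5·10^(59.5/10) + 5.9·10^(86.3/10) = 2.521e+09.
L_eq = 10·log₁₀(2.521e+09/10.1) = 83.97 dB(A).

84.0 dB(A)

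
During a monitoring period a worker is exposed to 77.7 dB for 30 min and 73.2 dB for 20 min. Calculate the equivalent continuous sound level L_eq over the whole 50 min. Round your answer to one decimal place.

76.4 dB

L_eq = 10·log₁₀[(1/T)·Σ tᵢ·10^(Lᵢ/10)] with T = 50 min.
Σ tᵢ·10^(Lᵢ/10) = 30·10^(77.7/10) + 20·10^(73.2/10) = 2.184e+09.
L_eq = 10·log₁₀(2.184e+09/50) = 76.40 dB.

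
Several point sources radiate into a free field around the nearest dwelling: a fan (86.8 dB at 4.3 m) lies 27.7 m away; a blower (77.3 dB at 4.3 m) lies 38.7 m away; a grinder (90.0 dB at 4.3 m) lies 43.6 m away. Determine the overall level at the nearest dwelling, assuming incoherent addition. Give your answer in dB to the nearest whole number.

73 dB

First find each source's level at the receiver (point-source: −20·log₁₀(r/r_ref)), then combine on an intensity basis.
fan: 86.8 − 20·log₁₀(27.7/4.3) = 86.8 − 16.18 = 70.62 dB.
blower: 77.3 − 20·log₁₀(38.7/4.3) = 77.3 − 19.08 = 58.22 dB.
grinder: 90.0 − 20·log₁₀(43.6/4.3) = 90.0 − 20.12 = 69.88 dB.
Σ 10^(L/10) = 2.192e+07 → L_total = 10·log₁₀(2.192e+07) = 73.41 dB.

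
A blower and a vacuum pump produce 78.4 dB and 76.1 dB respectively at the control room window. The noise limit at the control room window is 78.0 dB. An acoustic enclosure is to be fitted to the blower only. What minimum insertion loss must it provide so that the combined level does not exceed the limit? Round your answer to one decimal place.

Fixed contribution from the other source: Σ 10^(L/10) = 10^(76.1/10) = 4.074e+07 (76.10 dB).
The limit corresponds to 10^(78.0/10) = 6.310e+07; subtracting the fixed part leaves 2.236e+07 for the blower, i.e. 73.49 dB.
Required insertion loss = 78.4 − 73.49 = 4.91 dB.

4.9 dB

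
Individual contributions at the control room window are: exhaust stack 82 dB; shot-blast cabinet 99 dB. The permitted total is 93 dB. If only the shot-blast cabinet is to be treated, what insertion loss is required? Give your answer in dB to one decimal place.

The untreated sources together contribute 10^(82/10) = 1.585e+08, i.e. 82.00 dB.
To meet 93 dB overall, the treated shot-blast cabinet may contribute at most 10^(93/10) − 1.585e+08 = 1.837e+09, i.e. 92.64 dB.
So the shot-blast cabinet must be reduced from 99 to 92.64 dB: IL = 6.36 dB.

6.4 dB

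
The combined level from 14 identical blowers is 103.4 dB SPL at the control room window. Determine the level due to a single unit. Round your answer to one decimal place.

Dividing the total intensity by 14 lowers the level by 10·log₁₀ 14 = 11.461 dB: L₁ = 103.4 − 11.461.

91.9 dB SPL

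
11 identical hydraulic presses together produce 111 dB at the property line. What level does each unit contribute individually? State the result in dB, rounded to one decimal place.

100.6 dB

Dividing the total intensity by 11 lowers the level by 10·log₁₀ 11 = 10.414 dB: L₁ = 111 − 10.414.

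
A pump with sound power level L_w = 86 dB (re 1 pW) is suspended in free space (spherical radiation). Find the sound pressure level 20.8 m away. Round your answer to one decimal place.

L_p = L_w − 10·log₁₀(4π·r²) with r = 20.8 m.
4π·r² = 5437 m², 10·log₁₀ of that is 37.353 dB.
L_p = 86 − 37.353 = 48.65 dB.

48.6 dB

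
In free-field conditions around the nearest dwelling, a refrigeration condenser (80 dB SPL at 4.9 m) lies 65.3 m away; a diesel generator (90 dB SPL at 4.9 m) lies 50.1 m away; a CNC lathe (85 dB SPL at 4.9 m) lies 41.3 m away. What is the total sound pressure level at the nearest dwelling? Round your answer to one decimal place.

71.6 dB SPL

First find each source's level at the receiver (point-source: −20·log₁₀(r/r_ref)), then combine on an intensity basis.
refrigeration condenser: 80 − 20·log₁₀(65.3/4.9) = 80 − 22.49 = 57.51 dB SPL.
diesel generator: 90 − 20·log₁₀(50.1/4.9) = 90 − 20.19 = 69.81 dB SPL.
CNC lathe: 85 − 20·log₁₀(41.3/4.9) = 85 − 18.52 = 66.48 dB SPL.
Σ 10^(L/10) = 1.458e+07 → L_total = 10·log₁₀(1.458e+07) = 71.64 dB SPL.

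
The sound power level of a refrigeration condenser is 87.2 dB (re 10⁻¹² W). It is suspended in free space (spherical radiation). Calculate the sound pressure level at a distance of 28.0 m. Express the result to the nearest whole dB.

Free-field spherical radiation: L_p = L_w − 10·log₁₀(4π·r²), r = 28.0 m.
4π·r² = 9852 m², 10·log₁₀ of that is 39.935 dB.
L_p = 87.2 − 39.935 = 47.26 dB.

47 dB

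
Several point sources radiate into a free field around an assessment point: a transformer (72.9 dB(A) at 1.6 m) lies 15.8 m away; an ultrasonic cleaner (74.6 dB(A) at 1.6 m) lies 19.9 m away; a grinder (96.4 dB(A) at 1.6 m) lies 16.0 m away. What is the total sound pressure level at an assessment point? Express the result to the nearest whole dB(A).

76 dB(A)

Apply inverse-square spreading to bring every level to the receiver, then sum 10^(L/10).
transformer: 72.9 − 20·log₁₀(15.8/1.6) = 72.9 − 19.89 = 53.01 dB(A).
ultrasonic cleaner: 74.6 − 20·log₁₀(19.9/1.6) = 74.6 − 21.89 = 52.71 dB(A).
grinder: 96.4 − 20·log₁₀(16.0/1.6) = 96.4 − 20.00 = 76.40 dB(A).
Σ 10^(L/10) = 4.404e+07 → L_total = 10·log₁₀(4.404e+07) = 76.44 dB(A).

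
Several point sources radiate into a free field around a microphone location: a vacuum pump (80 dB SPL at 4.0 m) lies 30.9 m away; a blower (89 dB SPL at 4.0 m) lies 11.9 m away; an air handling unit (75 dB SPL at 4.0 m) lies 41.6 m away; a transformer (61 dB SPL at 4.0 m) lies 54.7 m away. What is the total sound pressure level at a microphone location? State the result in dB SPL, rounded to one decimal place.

Apply inverse-square spreading to bring every level to the receiver, then sum 10^(L/10).
vacuum pump: 80 − 20·log₁₀(30.9/4.0) = 80 − 17.76 = 62.24 dB SPL.
blower: 89 − 20·log₁₀(11.9/4.0) = 89 − 9.47 = 79.53 dB SPL.
air handling unit: 75 − 20·log₁₀(41.6/4.0) = 75 − 20.34 = 54.66 dB SPL.
transformer: 61 − 20·log₁₀(54.7/4.0) = 61 − 22.72 = 38.28 dB SPL.
Σ 10^(L/10) = 9.172e+07 → L_total = 10·log₁₀(9.172e+07) = 79.62 dB SPL.

79.6 dB SPL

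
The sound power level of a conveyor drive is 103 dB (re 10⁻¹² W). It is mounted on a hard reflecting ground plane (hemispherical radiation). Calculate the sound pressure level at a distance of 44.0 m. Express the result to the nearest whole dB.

L_p = L_w − 10·log₁₀(2π·r²) with r = 44.0 m.
2π·r² = 1.216e+04 m², 10·log₁₀ of that is 40.851 dB.
L_p = 103 − 40.851 = 62.15 dB.

62 dB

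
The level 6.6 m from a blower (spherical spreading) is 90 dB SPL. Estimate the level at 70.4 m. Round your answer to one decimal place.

Point-source attenuation: ΔL = 20·log₁₀(r₂/r₁) = 20·log₁₀(70.4/6.6) = 20.561 dB.
L₂ = 90 − 20·log₁₀(70.4/6.6) = 90 − 20.561 = 69.44 dB SPL.

69.4 dB SPL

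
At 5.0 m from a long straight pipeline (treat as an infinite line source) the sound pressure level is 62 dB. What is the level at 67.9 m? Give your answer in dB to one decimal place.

50.7 dB

Cylindrical spreading from a line source gives a 10·log₁₀(r₂/r₁) drop.
L₂ = 62 − 10·log₁₀(67.9/5.0) = 62 − 11.329 = 50.67 dB.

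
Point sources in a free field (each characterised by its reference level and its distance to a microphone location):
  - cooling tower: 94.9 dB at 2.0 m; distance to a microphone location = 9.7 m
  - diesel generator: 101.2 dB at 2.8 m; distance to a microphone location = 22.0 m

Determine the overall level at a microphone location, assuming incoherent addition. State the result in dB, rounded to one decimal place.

Apply inverse-square spreading to bring every level to the receiver, then sum 10^(L/10).
cooling tower: 94.9 − 20·log₁₀(9.7/2.0) = 94.9 − 13.71 = 81.19 dB.
diesel generator: 101.2 − 20·log₁₀(22.0/2.8) = 101.2 − 17.91 = 83.29 dB.
Σ 10^(L/10) = 3.449e+08 → L_total = 10·log₁₀(3.449e+08) = 85.38 dB.

85.4 dB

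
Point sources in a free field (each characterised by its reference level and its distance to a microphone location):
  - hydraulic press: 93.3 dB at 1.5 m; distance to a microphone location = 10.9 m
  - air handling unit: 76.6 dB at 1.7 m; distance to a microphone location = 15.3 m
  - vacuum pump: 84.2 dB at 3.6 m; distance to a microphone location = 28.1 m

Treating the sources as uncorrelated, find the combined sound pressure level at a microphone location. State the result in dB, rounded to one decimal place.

76.6 dB

Apply inverse-square spreading to bring every level to the receiver, then sum 10^(L/10).
hydraulic press: 93.3 − 20·log₁₀(10.9/1.5) = 93.3 − 17.23 = 76.07 dB.
air handling unit: 76.6 − 20·log₁₀(15.3/1.7) = 76.6 − 19.08 = 57.52 dB.
vacuum pump: 84.2 − 20·log₁₀(28.1/3.6) = 84.2 − 17.85 = 66.35 dB.
Σ 10^(L/10) = 4.537e+07 → L_total = 10·log₁₀(4.537e+07) = 76.57 dB.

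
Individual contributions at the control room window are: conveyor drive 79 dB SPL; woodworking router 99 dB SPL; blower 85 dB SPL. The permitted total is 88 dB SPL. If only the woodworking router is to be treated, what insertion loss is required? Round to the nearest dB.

Everything except the woodworking router sums to 10^(79/10) + 10^(85/10) = 3.957e+08 in linear terms, 85.97 dB SPL.
To meet 88 dB SPL overall, the treated woodworking router may contribute at most 10^(88/10) − 3.957e+08 = 2.353e+08, i.e. 83.72 dB SPL.
So the woodworking router must be reduced from 99 to 83.72 dB SPL: IL = 15.28 dB.

15 dB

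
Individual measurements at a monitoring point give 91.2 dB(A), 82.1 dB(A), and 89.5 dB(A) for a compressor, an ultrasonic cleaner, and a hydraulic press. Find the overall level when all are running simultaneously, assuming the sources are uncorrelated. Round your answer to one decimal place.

93.8 dB(A)

Incoherent sources combine by intensity addition: L_total = 10·log₁₀(Σ 10^(L_i/10)).
Σ 10^(L/10) = 10^(91.2/10) + 10^(82.1/10) + 10^(89.5/10) = 2.372e+09.
L_total = 10·log₁₀(2.372e+09) = 93.75 dB(A).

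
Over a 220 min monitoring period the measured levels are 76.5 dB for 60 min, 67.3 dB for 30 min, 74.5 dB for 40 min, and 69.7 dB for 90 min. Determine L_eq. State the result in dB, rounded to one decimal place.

L_eq = 10·log₁₀[(1/T)·Σ tᵢ·10^(Lᵢ/10)] with T = 220 min.
Σ tᵢ·10^(Lᵢ/10) = 60·10^(76.5/10) + 30·10^(67.3/10) + 40·10^(74.5/10) + 90·10^(69.7/10) = 4.808e+09.
L_eq = 10·log₁₀(4.808e+09/220) = 73.40 dB.

73.4 dB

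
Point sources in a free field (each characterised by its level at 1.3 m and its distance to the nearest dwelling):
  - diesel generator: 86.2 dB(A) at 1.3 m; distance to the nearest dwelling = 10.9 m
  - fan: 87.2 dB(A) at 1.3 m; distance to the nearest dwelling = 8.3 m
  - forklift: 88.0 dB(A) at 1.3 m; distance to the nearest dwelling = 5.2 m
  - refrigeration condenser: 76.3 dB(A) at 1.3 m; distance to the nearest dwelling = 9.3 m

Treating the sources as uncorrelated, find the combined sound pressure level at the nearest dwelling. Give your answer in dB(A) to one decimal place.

Apply inverse-square spreading to bring every level to the receiver, then sum 10^(L/10).
diesel generator: 86.2 − 20·log₁₀(10.9/1.3) = 86.2 − 18.47 = 67.73 dB(A).
fan: 87.2 − 20·log₁₀(8.3/1.3) = 87.2 − 16.10 = 71.10 dB(A).
forklift: 88.0 − 20·log₁₀(5.2/1.3) = 88.0 − 12.04 = 75.96 dB(A).
refrigeration condenser: 76.3 − 20·log₁₀(9.3/1.3) = 76.3 − 17.09 = 59.21 dB(A).
Σ 10^(L/10) = 5.907e+07 → L_total = 10·log₁₀(5.907e+07) = 77.71 dB(A).

77.7 dB(A)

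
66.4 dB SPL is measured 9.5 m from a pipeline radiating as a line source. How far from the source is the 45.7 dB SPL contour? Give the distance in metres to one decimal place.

1116.2 m

Line-source spreading drops the level by 10·log₁₀(r₂/r₁); inverting, r₂/r₁ = 10^(ΔL/10).
r₂ = 9.5·10^((66.4−45.7)/10) = 9.5·10^(20.7/10) = 1116.15 m.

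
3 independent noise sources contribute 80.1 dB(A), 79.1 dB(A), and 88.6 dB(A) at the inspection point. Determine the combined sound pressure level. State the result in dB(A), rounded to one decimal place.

For uncorrelated sources the intensities add, so convert each level to linear form, sum, and take 10·log₁₀ of the total.
Σ 10^(L/10) = 10^(80.1/10) + 10^(79.1/10) + 10^(88.6/10) = 9.080e+08.
L_total = 10·log₁₀(9.080e+08) = 89.58 dB(A).

89.6 dB(A)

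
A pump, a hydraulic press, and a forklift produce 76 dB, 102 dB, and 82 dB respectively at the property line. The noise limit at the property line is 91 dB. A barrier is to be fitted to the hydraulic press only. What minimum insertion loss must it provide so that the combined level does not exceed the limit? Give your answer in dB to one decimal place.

Everything except the hydraulic press sums to 10^(76/10) + 10^(82/10) = 1.983e+08 in linear terms, 82.97 dB.
To meet 91 dB overall, the treated hydraulic press may contribute at most 10^(91/10) − 1.983e+08 = 1.061e+09, i.e. 90.26 dB.
So the hydraulic press must be reduced from 102 to 90.26 dB: IL = 11.74 dB.

11.7 dB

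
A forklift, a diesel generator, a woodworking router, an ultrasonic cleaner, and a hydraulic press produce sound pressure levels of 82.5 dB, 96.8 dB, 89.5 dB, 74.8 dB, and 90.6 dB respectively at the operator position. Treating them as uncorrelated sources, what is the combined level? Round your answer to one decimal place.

Incoherent sources combine by intensity addition: L_total = 10·log₁₀(Σ 10^(L_i/10)).
Σ 10^(L/10) = 10^(82.5/10) + 10^(96.8/10) + 10^(89.5/10) + 10^(74.8/10) + 10^(90.6/10) = 7.034e+09.
L_total = 10·log₁₀(7.034e+09) = 98.47 dB.

98.5 dB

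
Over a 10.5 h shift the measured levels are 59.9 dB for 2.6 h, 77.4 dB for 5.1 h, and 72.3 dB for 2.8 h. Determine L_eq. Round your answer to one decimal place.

L_eq = 10·log₁₀[(1/T)·Σ tᵢ·10^(Lᵢ/10)] with T = 10.5 h.
Σ tᵢ·10^(Lᵢ/10) = 2.6·10^(59.9/10) + 5.1·10^(77.4/10) + 2.8·10^(72.3/10) = 3.304e+08.
L_eq = 10·log₁₀(3.304e+08/10.5) = 74.98 dB.

75.0 dB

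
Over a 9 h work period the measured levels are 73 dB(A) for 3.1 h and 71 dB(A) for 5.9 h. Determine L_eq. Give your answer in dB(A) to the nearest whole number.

72 dB(A)

L_eq = 10·log₁₀[(1/T)·Σ tᵢ·10^(Lᵢ/10)] with T = 9 h.
Σ tᵢ·10^(Lᵢ/10) = 3.1·10^(73/10) + 5.9·10^(71/10) = 1.361e+08.
L_eq = 10·log₁₀(1.361e+08/9) = 71.80 dB(A).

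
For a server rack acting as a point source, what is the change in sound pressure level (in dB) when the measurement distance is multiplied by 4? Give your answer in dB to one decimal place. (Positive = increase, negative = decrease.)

-12.0 dB

A point source loses 6 dB per doubling of distance; generally ΔL = −20·log₁₀(r₂/r₁).
ΔL = −20·log₁₀(4) = -12.04 dB.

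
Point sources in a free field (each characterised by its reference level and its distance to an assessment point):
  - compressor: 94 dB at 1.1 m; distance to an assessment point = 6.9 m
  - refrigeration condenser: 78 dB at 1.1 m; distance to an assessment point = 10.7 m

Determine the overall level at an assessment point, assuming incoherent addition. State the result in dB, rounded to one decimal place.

First find each source's level at the receiver (point-source: −20·log₁₀(r/r_ref)), then combine on an intensity basis.
compressor: 94 − 20·log₁₀(6.9/1.1) = 94 − 15.95 = 78.05 dB.
refrigeration condenser: 78 − 20·log₁₀(10.7/1.1) = 78 − 19.76 = 58.24 dB.
Σ 10^(L/10) = 6.451e+07 → L_total = 10·log₁₀(6.451e+07) = 78.10 dB.

78.1 dB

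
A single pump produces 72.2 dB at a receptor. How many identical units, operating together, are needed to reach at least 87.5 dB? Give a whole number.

34

N identical sources give L₁ + 10·log₁₀ N, so require 10·log₁₀ N ≥ 87.5 − 72.2 = 15.3 dB.
N ≥ 10^(15.3/10) = 33.884, so N = 34.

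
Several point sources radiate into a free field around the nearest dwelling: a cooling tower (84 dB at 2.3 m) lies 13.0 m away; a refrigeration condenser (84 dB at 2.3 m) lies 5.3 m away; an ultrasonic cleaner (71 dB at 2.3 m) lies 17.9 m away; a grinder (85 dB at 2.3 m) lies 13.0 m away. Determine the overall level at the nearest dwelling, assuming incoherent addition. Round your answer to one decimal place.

78.1 dB

Apply inverse-square spreading to bring every level to the receiver, then sum 10^(L/10).
cooling tower: 84 − 20·log₁₀(13.0/2.3) = 84 − 15.04 = 68.96 dB.
refrigeration condenser: 84 − 20·log₁₀(5.3/2.3) = 84 − 7.25 = 76.75 dB.
ultrasonic cleaner: 71 − 20·log₁₀(17.9/2.3) = 71 − 17.82 = 53.18 dB.
grinder: 85 − 20·log₁₀(13.0/2.3) = 85 − 15.04 = 69.96 dB.
Σ 10^(L/10) = 6.527e+07 → L_total = 10·log₁₀(6.527e+07) = 78.15 dB.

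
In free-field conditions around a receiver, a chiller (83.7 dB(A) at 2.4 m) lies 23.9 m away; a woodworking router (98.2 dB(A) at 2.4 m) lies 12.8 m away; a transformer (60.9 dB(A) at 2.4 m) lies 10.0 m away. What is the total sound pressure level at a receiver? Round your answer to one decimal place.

83.7 dB(A)

Propagate each source to the receiver with L = L_ref − 20·log₁₀(r/r_ref), then add intensities.
chiller: 83.7 − 20·log₁₀(23.9/2.4) = 83.7 − 19.96 = 63.74 dB(A).
woodworking router: 98.2 − 20·log₁₀(12.8/2.4) = 98.2 − 14.54 = 83.66 dB(A).
transformer: 60.9 − 20·log₁₀(10.0/2.4) = 60.9 − 12.40 = 48.50 dB(A).
Σ 10^(L/10) = 2.347e+08 → L_total = 10·log₁₀(2.347e+08) = 83.71 dB(A).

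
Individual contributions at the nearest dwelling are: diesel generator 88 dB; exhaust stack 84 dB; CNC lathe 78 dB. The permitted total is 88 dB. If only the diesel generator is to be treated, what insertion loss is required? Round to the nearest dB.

Everything except the diesel generator sums to 10^(84/10) + 10^(78/10) = 3.143e+08 in linear terms, 84.97 dB.
The limit corresponds to 10^(88/10) = 6.310e+08; subtracting the fixed part leaves 3.167e+08 for the diesel generator, i.e. 85.01 dB.
So the diesel generator must be reduced from 88 to 85.01 dB: IL = 2.99 dB.

3 dB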